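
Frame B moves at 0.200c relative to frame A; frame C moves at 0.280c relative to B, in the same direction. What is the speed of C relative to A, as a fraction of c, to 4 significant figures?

Compose boost 2: (0.280 + 0.200)/(1 + 0.280×0.200) = 0.4800/1.05600 = 0.4545

u ≈ 0.4545c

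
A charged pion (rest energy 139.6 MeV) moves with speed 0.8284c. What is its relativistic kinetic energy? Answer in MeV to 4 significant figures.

γ = 1/√(1 − 0.8284²) = 1.78528
K = (γ − 1)m₀c² = (1.78528 − 1) × 139.6 MeV = 0.785278 × 139.6 MeV = 109.6 MeV

K ≈ 109.6 MeV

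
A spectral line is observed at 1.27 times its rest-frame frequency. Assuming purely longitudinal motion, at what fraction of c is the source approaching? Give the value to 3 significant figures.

β ≈ 0.235

f_obs/f_src = √((1+β)/(1−β)) = 1.27  ⇒  (1+β)/(1−β) = 1.6129
β = |1 − D²|/(1 + D²) = |1 − 1.6129|/(1 + 1.6129) = 0.235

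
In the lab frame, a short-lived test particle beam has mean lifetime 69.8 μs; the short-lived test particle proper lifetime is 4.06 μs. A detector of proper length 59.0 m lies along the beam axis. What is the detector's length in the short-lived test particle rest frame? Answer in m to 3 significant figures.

L ≈ 3.43 m

Time dilation ⇒ γ = Δt/τ₀ = 69.8/4.06 = 17.192
Length contraction: L = L₀/γ = 59.0/17.192 = 3.43 m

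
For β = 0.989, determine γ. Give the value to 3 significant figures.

γ = 1/√(1 − β²) = 1/√(1 − 0.989²) = 1/√(0.021879) = 6.76

γ ≈ 6.76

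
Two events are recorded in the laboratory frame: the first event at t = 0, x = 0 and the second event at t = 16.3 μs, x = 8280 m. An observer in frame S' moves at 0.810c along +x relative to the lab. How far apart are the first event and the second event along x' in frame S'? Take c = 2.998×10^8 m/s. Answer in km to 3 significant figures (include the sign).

Δx' ≈ 7.37 km

γ = 1/√(1 − 0.810²) = 1.7052
Δx' = γ(Δx − vΔt) = 1.7052 × (8280 m − 0.810×(2.998×10^8 m/s)×16.3×10^-6 s)
= 1.7052 × (4321.7 m) = 7.37 km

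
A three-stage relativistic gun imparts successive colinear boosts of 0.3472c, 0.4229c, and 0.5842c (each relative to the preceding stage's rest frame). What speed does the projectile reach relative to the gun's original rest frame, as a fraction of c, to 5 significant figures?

Compose boost 2: (0.4229 + 0.3472)/(1 + 0.4229×0.3472) = 0.77010/1.146831 = 0.6715027
Compose boost 3: (0.5842 + 0.6715027)/(1 + 0.5842×0.6715027) = 1.255703/1.392292 = 0.90190

u ≈ 0.90190c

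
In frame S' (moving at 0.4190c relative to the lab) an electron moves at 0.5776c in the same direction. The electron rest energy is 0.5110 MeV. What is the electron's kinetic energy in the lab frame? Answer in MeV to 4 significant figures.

u_lab = (0.5776 + 0.4190)/(1 + 0.5776×0.4190) = 0.8024062
γ = 1/√(1 − 0.8024062²) = 1.67566
K = (γ − 1)m₀c² = (1.67566 − 1) × 0.5110 = 0.675664 × 0.5110 = 0.3453 MeV

K ≈ 0.3453 MeV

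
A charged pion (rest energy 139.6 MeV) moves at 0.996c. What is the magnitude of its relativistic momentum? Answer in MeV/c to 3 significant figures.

p ≈ 1560 MeV/c

γ = 1/√(1 − 0.996²) = 11.192
p = γβm₀c = 11.192 × 0.996 × 139.6 MeV/c = 1560 MeV/c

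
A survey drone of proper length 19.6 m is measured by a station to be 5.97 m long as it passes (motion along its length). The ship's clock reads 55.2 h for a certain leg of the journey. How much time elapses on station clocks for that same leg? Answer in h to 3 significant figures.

Length contraction ⇒ γ = L₀/L = 19.6/5.97 = 3.2831
Time dilation: Δt = γτ₀ = 3.2831 × 55.2 h = 181 h

Δt ≈ 181 h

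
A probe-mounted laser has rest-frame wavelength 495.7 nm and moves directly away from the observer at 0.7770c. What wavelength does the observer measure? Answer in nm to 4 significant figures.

λ_obs ≈ 1399 nm

Relativistic Doppler: λ_obs = λ_src √((1+β)/(1−β))
= 495.7 × √(1.77700/0.223000) = 495.7 × 2.82287 = 1399 nm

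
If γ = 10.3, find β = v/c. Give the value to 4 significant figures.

β ≈ 0.9953

β = √(1 − 1/γ²) = √(1 − 1/10.3²) = √(0.990574) = 0.9953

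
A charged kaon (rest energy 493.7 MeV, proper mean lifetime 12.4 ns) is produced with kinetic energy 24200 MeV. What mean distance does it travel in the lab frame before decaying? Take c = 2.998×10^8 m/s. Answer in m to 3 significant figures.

d ≈ 186 m

γ = 1 + K/(m₀c²) = 1 + 24200/493.7 = 50.018
β = √(1 − 1/γ²) = 0.99980
Dilated lifetime: γτ₀ = 50.018 × 12.4 ns = 620.22 ns
d = βc·γτ₀ = 0.99980 × (2.998×10^8 m/s) × 6.2022×10^-7 s = 186 m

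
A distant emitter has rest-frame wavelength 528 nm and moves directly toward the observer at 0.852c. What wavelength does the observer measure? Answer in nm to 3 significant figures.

Relativistic Doppler: λ_obs = λ_src √((1−β)/(1+β))
= 528 × √(0.14800/1.8520) = 528 × 0.28269 = 149 nm

λ_obs ≈ 149 nm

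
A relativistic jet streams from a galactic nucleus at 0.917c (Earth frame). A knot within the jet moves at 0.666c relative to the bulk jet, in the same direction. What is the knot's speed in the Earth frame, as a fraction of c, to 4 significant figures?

Relativistic velocity addition: u = (u' + v)/(1 + u'v/c²)
= (0.666 + 0.917)/(1 + 0.666×0.917) = 1.583/1.61072 = 0.9828

u ≈ 0.9828c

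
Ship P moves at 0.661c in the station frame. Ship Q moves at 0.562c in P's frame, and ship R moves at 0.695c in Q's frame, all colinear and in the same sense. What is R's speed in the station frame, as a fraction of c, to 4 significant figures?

Compose boost 2: (0.562 + 0.661)/(1 + 0.562×0.661) = 1.223/1.37148 = 0.891736
Compose boost 3: (0.695 + 0.891736)/(1 + 0.695×0.891736) = 1.58674/1.61976 = 0.9796

u ≈ 0.9796c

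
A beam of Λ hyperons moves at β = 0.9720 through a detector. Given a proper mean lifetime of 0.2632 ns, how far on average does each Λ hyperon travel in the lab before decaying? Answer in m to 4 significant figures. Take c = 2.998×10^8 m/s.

γ = 1/√(1 − 0.9720²) = 4.25567
Dilated lifetime: Δt = γτ₀ = 4.25567 × 0.2632 ns = 1.12009 ns
d = vΔt = 0.9720c × 1.12009 ns = 2.91406×10^8 m/s × 1.12009×10^-9 s = 0.3264 m

d ≈ 0.3264 m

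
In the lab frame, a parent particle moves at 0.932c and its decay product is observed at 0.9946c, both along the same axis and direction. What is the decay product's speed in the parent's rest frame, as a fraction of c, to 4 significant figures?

u' ≈ 0.8571c

Inverse velocity addition: u' = (u − v)/(1 − uv/c²)
= (0.9946 − 0.932)/(1 − 0.9946×0.932) = 0.06260/0.0730328 = 0.8571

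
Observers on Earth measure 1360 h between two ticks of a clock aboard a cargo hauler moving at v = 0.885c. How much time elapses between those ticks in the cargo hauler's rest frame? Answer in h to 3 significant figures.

γ = 1/√(1 − 0.885²) = 2.1478
Proper time: τ₀ = Δt/γ = 1360/2.1478 = 633 h

τ₀ ≈ 633 h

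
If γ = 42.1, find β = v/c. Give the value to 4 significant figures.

β ≈ 0.9997

β = √(1 − 1/γ²) = √(1 − 1/42.1²) = √(0.999436) = 0.9997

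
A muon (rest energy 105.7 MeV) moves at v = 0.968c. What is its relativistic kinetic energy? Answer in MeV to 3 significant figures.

γ = 1/√(1 − 0.968²) = 3.9849
K = (γ − 1)m₀c² = (3.9849 − 1) × 105.7 MeV = 2.9849 × 105.7 MeV = 315 MeV

K ≈ 315 MeV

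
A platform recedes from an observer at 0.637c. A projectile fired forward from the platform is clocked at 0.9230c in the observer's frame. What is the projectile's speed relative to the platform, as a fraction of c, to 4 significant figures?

Inverse velocity addition: u' = (u − v)/(1 − uv/c²)
= (0.9230 − 0.637)/(1 − 0.9230×0.637) = 0.2860/0.412049 = 0.6941

u' ≈ 0.6941c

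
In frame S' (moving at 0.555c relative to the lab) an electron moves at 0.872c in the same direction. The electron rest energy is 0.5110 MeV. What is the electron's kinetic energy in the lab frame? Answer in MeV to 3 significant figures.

K ≈ 1.35 MeV

u_lab = (0.872 + 0.555)/(1 + 0.872×0.555) = 0.961616
γ = 1/√(1 − 0.961616²) = 3.6443
K = (γ − 1)m₀c² = (3.6443 − 1) × 0.5110 = 2.6443 × 0.5110 = 1.35 MeV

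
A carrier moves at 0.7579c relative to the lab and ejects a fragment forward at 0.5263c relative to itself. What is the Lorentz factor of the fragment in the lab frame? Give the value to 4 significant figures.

u_lab = (0.5263 + 0.7579)/(1 + 0.5263×0.7579) = 1.2842/1.398883 = 0.9180183
γ = 1/√(1 − 0.9180183²) = 2.522

γ ≈ 2.522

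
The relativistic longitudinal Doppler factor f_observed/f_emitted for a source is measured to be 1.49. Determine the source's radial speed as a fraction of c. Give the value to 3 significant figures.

f_obs/f_src = √((1+β)/(1−β)) = 1.49  ⇒  (1+β)/(1−β) = 2.2201
β = |1 − D²|/(1 + D²) = |1 − 2.2201|/(1 + 2.2201) = 0.379

β ≈ 0.379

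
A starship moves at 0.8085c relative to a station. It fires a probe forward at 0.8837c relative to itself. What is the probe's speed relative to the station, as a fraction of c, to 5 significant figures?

Relativistic velocity addition: u = (u' + v)/(1 + u'v/c²)
= (0.8837 + 0.8085)/(1 + 0.8837×0.8085) = 1.6922/1.714471 = 0.98701

u ≈ 0.98701c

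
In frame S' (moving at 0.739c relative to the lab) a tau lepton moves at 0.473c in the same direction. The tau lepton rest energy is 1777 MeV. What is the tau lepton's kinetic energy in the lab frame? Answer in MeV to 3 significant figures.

u_lab = (0.473 + 0.739)/(1 + 0.473×0.739) = 0.898079
γ = 1/√(1 − 0.898079²) = 2.2736
K = (γ − 1)m₀c² = (2.2736 − 1) × 1777 = 1.2736 × 1777 = 2260 MeV

K ≈ 2260 MeV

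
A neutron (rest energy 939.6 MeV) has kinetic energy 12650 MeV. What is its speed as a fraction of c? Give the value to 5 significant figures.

γ = 1 + K/(m₀c²) = 1 + 12650/939.6 = 14.46318
β = √(1 − 1/γ²) = 0.99761

β ≈ 0.99761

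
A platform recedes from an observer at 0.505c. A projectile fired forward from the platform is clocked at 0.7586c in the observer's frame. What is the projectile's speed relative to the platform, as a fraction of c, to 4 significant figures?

u' ≈ 0.4111c

Inverse velocity addition: u' = (u − v)/(1 − uv/c²)
= (0.7586 − 0.505)/(1 − 0.7586×0.505) = 0.2536/0.616907 = 0.4111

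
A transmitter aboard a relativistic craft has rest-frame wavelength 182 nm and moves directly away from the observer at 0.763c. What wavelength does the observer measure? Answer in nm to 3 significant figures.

λ_obs ≈ 496 nm

Relativistic Doppler: λ_obs = λ_src √((1+β)/(1−β))
= 182 × √(1.7630/0.23700) = 182 × 2.7274 = 496 nm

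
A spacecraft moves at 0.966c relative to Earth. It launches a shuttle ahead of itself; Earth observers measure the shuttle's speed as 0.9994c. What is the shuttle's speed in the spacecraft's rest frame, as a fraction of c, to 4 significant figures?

u' ≈ 0.9659c

Inverse velocity addition: u' = (u − v)/(1 − uv/c²)
= (0.9994 − 0.966)/(1 − 0.9994×0.966) = 0.03340/0.0345796 = 0.9659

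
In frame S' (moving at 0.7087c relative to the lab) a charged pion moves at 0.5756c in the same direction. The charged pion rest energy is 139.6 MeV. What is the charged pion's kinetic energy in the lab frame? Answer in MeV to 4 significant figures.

K ≈ 201.1 MeV

u_lab = (0.5756 + 0.7087)/(1 + 0.5756×0.7087) = 0.9121917
γ = 1/√(1 − 0.9121917²) = 2.44043
K = (γ − 1)m₀c² = (2.44043 − 1) × 139.6 = 1.44043 × 139.6 = 201.1 MeV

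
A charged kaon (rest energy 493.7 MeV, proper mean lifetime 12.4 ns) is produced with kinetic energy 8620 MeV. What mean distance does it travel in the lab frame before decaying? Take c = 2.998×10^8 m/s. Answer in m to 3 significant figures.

d ≈ 68.5 m

γ = 1 + K/(m₀c²) = 1 + 8620/493.7 = 18.460
β = √(1 − 1/γ²) = 0.99853
Dilated lifetime: γτ₀ = 18.460 × 12.4 ns = 228.90 ns
d = βc·γτ₀ = 0.99853 × (2.998×10^8 m/s) × 2.2890×10^-7 s = 68.5 m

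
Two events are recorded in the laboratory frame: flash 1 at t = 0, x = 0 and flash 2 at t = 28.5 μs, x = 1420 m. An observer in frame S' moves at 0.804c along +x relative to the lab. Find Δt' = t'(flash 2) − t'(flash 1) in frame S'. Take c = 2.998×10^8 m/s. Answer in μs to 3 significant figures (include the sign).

γ = 1/√(1 − 0.804²) = 1.6817
Δt' = γ(Δt − vΔx/c²) = 1.6817 × (28.5 μs − 0.804×1420 m / (2.998×10^8 m/s))
= 1.6817 × (24.692 μs) = 41.5 μs

Δt' ≈ 41.5 μs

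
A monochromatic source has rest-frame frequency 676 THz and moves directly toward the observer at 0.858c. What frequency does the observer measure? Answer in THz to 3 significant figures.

Relativistic Doppler: f_obs = f_src √((1+β)/(1−β))
= 676 × √(1.8580/0.14200) = 676 × 3.6173 = 2450 THz

f_obs ≈ 2450 THz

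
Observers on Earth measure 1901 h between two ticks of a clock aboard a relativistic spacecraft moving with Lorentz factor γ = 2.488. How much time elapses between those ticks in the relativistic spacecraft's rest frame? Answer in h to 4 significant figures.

γ = 2.488 (given)
Proper time: τ₀ = Δt/γ = 1901/2.488 = 764.1 h

τ₀ ≈ 764.1 h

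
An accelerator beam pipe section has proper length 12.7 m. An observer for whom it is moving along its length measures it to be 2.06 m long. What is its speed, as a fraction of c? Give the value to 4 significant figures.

γ = L₀/L = 12.7/2.06 = 6.16505
β = √(1 − 1/γ²) = 0.9868

β ≈ 0.9868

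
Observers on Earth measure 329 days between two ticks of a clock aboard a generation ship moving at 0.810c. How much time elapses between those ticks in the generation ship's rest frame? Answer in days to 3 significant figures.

τ₀ ≈ 193 days

γ = 1/√(1 − 0.810²) = 1.7052
Proper time: τ₀ = Δt/γ = 329/1.7052 = 193 days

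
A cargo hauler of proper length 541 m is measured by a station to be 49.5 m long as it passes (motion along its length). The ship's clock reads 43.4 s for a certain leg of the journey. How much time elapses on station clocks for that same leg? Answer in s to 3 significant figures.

Δt ≈ 474 s

Length contraction ⇒ γ = L₀/L = 541/49.5 = 10.929
Time dilation: Δt = γτ₀ = 10.929 × 43.4 s = 474 s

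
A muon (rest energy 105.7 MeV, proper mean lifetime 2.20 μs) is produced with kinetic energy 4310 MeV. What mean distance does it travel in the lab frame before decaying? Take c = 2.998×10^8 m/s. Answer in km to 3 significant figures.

γ = 1 + K/(m₀c²) = 1 + 4310/105.7 = 41.776
β = √(1 − 1/γ²) = 0.99971
Dilated lifetime: γτ₀ = 41.776 × 2.20 μs = 91.907 μs
d = βc·γτ₀ = 0.99971 × (2.998×10^8 m/s) × 9.1907×10^-5 s = 27.5 km

d ≈ 27.5 km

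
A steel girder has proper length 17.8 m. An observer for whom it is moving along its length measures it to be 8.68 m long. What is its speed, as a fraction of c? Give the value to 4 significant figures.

β ≈ 0.8730

γ = L₀/L = 17.8/8.68 = 2.05069
β = √(1 − 1/γ²) = 0.8730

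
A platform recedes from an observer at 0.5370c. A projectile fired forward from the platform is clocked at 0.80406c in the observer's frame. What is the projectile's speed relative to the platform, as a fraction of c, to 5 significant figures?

Inverse velocity addition: u' = (u − v)/(1 − uv/c²)
= (0.80406 − 0.5370)/(1 − 0.80406×0.5370) = 0.26706/0.5682198 = 0.46999

u' ≈ 0.46999c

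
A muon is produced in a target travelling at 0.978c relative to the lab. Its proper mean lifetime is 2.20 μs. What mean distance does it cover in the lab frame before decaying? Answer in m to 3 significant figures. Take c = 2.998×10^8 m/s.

d ≈ 3090 m

γ = 1/√(1 − 0.978²) = 4.7938
Dilated lifetime: Δt = γτ₀ = 4.7938 × 2.20 μs = 10.546 μs
d = vΔt = 0.978c × 10.546 μs = 2.9320×10^8 m/s × 1.0546×10^-5 s = 3090 m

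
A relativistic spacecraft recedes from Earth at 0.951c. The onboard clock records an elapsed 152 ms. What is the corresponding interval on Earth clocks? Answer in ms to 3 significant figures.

γ = 1/√(1 − 0.951²) = 3.2342
Time dilation: Δt = γτ₀ = 3.2342 × 152 ms = 492 ms

Δt ≈ 492 ms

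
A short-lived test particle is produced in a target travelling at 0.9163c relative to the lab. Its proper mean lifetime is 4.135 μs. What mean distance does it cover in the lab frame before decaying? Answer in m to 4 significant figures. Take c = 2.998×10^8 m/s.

d ≈ 2836 m

γ = 1/√(1 − 0.9163²) = 2.49693
Dilated lifetime: Δt = γτ₀ = 2.49693 × 4.135 μs = 10.3248 μs
d = vΔt = 0.9163c × 10.3248 μs = 2.74707×10^8 m/s × 1.03248×10^-5 s = 2836 m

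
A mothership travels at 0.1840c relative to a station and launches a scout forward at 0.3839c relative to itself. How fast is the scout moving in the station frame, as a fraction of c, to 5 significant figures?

u ≈ 0.53043c

Compose boost 2: (0.3839 + 0.1840)/(1 + 0.3839×0.1840) = 0.56790/1.070638 = 0.53043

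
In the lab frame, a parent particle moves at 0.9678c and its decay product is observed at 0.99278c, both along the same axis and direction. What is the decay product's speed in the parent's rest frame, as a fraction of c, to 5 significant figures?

u' ≈ 0.63745c

Inverse velocity addition: u' = (u − v)/(1 − uv/c²)
= (0.99278 − 0.9678)/(1 − 0.99278×0.9678) = 0.024980/0.03918752 = 0.63745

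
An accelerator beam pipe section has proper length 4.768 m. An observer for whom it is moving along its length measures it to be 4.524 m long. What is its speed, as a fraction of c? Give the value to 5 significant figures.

γ = L₀/L = 4.768/4.524 = 1.053935
β = √(1 − 1/γ²) = 0.31580

β ≈ 0.31580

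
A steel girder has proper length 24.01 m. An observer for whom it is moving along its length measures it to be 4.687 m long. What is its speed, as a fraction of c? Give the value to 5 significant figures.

γ = L₀/L = 24.01/4.687 = 5.122680
β = √(1 − 1/γ²) = 0.98076

β ≈ 0.98076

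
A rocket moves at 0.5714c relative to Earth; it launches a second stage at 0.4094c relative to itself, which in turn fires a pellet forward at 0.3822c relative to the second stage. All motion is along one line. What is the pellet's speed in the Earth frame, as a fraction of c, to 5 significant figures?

u ≈ 0.90279c

Compose boost 2: (0.4094 + 0.5714)/(1 + 0.4094×0.5714) = 0.98080/1.233931 = 0.7948580
Compose boost 3: (0.3822 + 0.7948580)/(1 + 0.3822×0.7948580) = 1.177058/1.303795 = 0.90279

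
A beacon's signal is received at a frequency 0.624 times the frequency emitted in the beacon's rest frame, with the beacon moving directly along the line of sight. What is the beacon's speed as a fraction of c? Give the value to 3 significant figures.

f_obs/f_src = √((1−β)/(1+β)) = 0.624  ⇒  (1−β)/(1+β) = 0.38938
β = |1 − D²|/(1 + D²) = |1 − 0.38938|/(1 + 0.38938) = 0.439

β ≈ 0.439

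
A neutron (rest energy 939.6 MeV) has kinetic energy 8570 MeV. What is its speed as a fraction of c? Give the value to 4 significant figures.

β ≈ 0.9951

γ = 1 + K/(m₀c²) = 1 + 8570/939.6 = 10.1209
β = √(1 − 1/γ²) = 0.9951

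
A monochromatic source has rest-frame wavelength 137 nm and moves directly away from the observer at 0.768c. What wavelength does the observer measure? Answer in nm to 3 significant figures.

λ_obs ≈ 378 nm

Relativistic Doppler: λ_obs = λ_src √((1+β)/(1−β))
= 137 × √(1.7680/0.23200) = 137 × 2.7606 = 378 nm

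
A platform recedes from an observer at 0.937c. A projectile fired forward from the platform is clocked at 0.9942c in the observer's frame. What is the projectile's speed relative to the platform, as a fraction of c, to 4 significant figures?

Inverse velocity addition: u' = (u − v)/(1 − uv/c²)
= (0.9942 − 0.937)/(1 − 0.9942×0.937) = 0.05720/0.0684346 = 0.8358

u' ≈ 0.8358c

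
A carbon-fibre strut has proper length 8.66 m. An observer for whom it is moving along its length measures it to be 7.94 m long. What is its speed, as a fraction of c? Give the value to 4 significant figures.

β ≈ 0.3992

γ = L₀/L = 8.66/7.94 = 1.09068
β = √(1 − 1/γ²) = 0.3992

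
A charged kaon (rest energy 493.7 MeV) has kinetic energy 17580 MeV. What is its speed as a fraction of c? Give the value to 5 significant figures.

γ = 1 + K/(m₀c²) = 1 + 17580/493.7 = 36.60867
β = √(1 − 1/γ²) = 0.99963

β ≈ 0.99963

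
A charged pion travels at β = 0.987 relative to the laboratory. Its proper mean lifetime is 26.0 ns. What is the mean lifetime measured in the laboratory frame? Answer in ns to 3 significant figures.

γ = 1/√(1 − 0.987²) = 6.2220
Time dilation: Δt = γτ₀ = 6.2220 × 26.0 ns = 162 ns

Δt ≈ 162 ns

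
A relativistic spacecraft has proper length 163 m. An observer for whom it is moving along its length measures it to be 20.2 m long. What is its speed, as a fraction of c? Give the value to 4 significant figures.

β ≈ 0.9923

γ = L₀/L = 163/20.2 = 8.06931
β = √(1 − 1/γ²) = 0.9923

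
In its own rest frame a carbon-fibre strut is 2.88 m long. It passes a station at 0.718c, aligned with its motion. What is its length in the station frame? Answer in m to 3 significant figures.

L ≈ 2.00 m

γ = 1/√(1 − 0.718²) = 1.4367
Length contraction: L = L₀/γ = 2.88/1.4367 = 2.00 m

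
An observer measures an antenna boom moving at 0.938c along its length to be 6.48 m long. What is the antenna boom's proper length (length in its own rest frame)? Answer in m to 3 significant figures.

L₀ ≈ 18.7 m

γ = 1/√(1 − 0.938²) = 2.8849
L₀ = γL = 2.8849 × 6.48 = 18.7 m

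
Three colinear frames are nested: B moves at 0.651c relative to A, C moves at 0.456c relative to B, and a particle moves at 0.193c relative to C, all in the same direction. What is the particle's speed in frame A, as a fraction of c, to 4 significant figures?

Compose boost 2: (0.456 + 0.651)/(1 + 0.456×0.651) = 1.107/1.29686 = 0.853603
Compose boost 3: (0.193 + 0.853603)/(1 + 0.193×0.853603) = 1.04660/1.16475 = 0.8986

u ≈ 0.8986c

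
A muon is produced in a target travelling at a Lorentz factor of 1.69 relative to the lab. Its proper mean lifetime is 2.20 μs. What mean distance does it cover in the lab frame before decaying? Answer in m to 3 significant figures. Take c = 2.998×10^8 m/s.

d ≈ 899 m

β = √(1 − 1/γ²) = √(1 − 1/1.69²) = 0.80615
Dilated lifetime: Δt = γτ₀ = 1.69 × 2.20 μs = 3.7180 μs
d = vΔt = 0.80615c × 3.7180 μs = 2.4168×10^8 m/s × 3.7180×10^-6 s = 899 m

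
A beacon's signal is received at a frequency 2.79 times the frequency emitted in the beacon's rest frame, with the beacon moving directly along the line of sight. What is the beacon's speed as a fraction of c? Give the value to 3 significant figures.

f_obs/f_src = √((1+β)/(1−β)) = 2.79  ⇒  (1+β)/(1−β) = 7.7841
β = |1 − D²|/(1 + D²) = |1 − 7.7841|/(1 + 7.7841) = 0.772

β ≈ 0.772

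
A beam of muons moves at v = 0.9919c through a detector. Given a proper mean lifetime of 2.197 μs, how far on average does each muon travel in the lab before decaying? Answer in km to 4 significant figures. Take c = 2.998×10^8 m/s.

γ = 1/√(1 − 0.9919²) = 7.87270
Dilated lifetime: Δt = γτ₀ = 7.87270 × 2.197 μs = 17.2963 μs
d = vΔt = 0.9919c × 17.2963 μs = 2.97372×10^8 m/s × 1.72963×10^-5 s = 5.143 km

d ≈ 5.143 km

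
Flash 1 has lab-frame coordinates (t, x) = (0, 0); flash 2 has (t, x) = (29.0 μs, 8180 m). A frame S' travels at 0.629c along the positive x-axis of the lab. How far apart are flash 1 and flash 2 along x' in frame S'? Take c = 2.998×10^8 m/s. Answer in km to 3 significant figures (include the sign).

γ = 1/√(1 − 0.629²) = 1.2863
Δx' = γ(Δx − vΔt) = 1.2863 × (8180 m − 0.629×(2.998×10^8 m/s)×29.0×10^-6 s)
= 1.2863 × (2711.3 m) = 3.49 km

Δx' ≈ 3.49 km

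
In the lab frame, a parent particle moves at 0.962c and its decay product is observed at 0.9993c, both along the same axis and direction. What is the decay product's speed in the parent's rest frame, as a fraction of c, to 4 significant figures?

Inverse velocity addition: u' = (u − v)/(1 − uv/c²)
= (0.9993 − 0.962)/(1 − 0.9993×0.962) = 0.03730/0.0386734 = 0.9645

u' ≈ 0.9645c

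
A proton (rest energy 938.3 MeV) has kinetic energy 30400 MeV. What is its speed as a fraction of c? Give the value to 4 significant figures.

β ≈ 0.9996

γ = 1 + K/(m₀c²) = 1 + 30400/938.3 = 33.3990
β = √(1 − 1/γ²) = 0.9996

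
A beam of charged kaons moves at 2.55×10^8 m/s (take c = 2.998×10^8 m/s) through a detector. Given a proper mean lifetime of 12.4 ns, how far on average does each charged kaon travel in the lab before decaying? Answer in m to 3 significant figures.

d ≈ 6.01 m

β = v/c = 2.55×10^8 / 2.998×10^8 = 0.85057
γ = 1/√(1 − 0.85057²) = 1.9016
Dilated lifetime: Δt = γτ₀ = 1.9016 × 12.4 ns = 23.580 ns
d = vΔt = 0.85057c × 23.580 ns = 2.5500×10^8 m/s × 2.3580×10^-8 s = 6.01 m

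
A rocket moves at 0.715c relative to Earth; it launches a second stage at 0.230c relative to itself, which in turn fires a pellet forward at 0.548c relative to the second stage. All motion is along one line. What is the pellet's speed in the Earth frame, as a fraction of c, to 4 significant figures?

Compose boost 2: (0.230 + 0.715)/(1 + 0.230×0.715) = 0.9450/1.16445 = 0.811542
Compose boost 3: (0.548 + 0.811542)/(1 + 0.548×0.811542) = 1.35954/1.44472 = 0.9410

u ≈ 0.9410c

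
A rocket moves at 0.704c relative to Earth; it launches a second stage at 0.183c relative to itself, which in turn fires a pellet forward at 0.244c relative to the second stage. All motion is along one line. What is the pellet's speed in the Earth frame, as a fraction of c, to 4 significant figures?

Compose boost 2: (0.183 + 0.704)/(1 + 0.183×0.704) = 0.8870/1.12883 = 0.785768
Compose boost 3: (0.244 + 0.785768)/(1 + 0.244×0.785768) = 1.02977/1.19173 = 0.8641

u ≈ 0.8641c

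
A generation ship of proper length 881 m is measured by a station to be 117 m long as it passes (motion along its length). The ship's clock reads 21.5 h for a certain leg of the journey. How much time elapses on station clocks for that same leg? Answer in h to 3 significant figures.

Length contraction ⇒ γ = L₀/L = 881/117 = 7.5299
Time dilation: Δt = γτ₀ = 7.5299 × 21.5 h = 162 h

Δt ≈ 162 h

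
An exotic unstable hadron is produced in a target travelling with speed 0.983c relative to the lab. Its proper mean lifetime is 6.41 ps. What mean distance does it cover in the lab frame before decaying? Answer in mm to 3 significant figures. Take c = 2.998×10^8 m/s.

d ≈ 10.3 mm

γ = 1/√(1 − 0.983²) = 5.4465
Dilated lifetime: Δt = γτ₀ = 5.4465 × 6.41 ps = 34.912 ps
d = vΔt = 0.983c × 34.912 ps = 2.9470×10^8 m/s × 3.4912×10^-11 s = 10.3 mm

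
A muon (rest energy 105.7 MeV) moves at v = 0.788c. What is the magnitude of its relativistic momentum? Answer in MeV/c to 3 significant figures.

p ≈ 135 MeV/c

γ = 1/√(1 − 0.788²) = 1.6242
p = γβm₀c = 1.6242 × 0.788 × 105.7 MeV/c = 135 MeV/c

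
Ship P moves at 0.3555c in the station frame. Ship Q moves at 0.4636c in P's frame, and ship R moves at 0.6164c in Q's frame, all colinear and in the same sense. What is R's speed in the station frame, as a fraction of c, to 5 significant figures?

Compose boost 2: (0.4636 + 0.3555)/(1 + 0.4636×0.3555) = 0.81910/1.164810 = 0.7032049
Compose boost 3: (0.6164 + 0.7032049)/(1 + 0.6164×0.7032049) = 1.319605/1.433456 = 0.92058

u ≈ 0.92058c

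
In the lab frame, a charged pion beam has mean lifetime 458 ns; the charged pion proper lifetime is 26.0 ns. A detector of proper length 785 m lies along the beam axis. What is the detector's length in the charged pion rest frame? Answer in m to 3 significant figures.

L ≈ 44.6 m

Time dilation ⇒ γ = Δt/τ₀ = 458/26.0 = 17.615
Length contraction: L = L₀/γ = 785/17.615 = 44.6 m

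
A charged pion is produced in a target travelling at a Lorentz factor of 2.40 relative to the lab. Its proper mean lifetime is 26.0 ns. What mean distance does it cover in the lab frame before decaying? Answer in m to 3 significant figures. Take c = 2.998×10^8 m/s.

d ≈ 17.0 m

β = √(1 − 1/γ²) = √(1 − 1/2.40²) = 0.90906
Dilated lifetime: Δt = γτ₀ = 2.40 × 26.0 ns = 62.400 ns
d = vΔt = 0.90906c × 62.400 ns = 2.7254×10^8 m/s × 6.2400×10^-8 s = 17.0 m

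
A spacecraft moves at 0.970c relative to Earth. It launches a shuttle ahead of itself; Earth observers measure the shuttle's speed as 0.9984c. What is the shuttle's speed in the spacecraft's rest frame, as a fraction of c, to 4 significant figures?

Inverse velocity addition: u' = (u − v)/(1 − uv/c²)
= (0.9984 − 0.970)/(1 − 0.9984×0.970) = 0.02840/0.0315520 = 0.9001

u' ≈ 0.9001c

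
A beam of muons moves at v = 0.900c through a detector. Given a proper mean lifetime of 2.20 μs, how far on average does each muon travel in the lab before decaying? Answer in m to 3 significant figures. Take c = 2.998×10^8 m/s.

d ≈ 1360 m

γ = 1/√(1 − 0.900²) = 2.2942
Dilated lifetime: Δt = γτ₀ = 2.2942 × 2.20 μs = 5.0471 μs
d = vΔt = 0.900c × 5.0471 μs = 2.6982×10^8 m/s × 5.0471×10^-6 s = 1360 m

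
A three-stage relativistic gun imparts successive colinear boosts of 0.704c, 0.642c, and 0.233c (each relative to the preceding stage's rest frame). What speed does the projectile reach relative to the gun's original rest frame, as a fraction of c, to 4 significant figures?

Compose boost 2: (0.642 + 0.704)/(1 + 0.642×0.704) = 1.346/1.45197 = 0.927018
Compose boost 3: (0.233 + 0.927018)/(1 + 0.233×0.927018) = 1.16002/1.21600 = 0.9540

u ≈ 0.9540c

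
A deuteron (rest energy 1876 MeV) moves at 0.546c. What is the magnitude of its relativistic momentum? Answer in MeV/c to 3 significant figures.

p ≈ 1220 MeV/c

γ = 1/√(1 − 0.546²) = 1.1936
p = γβm₀c = 1.1936 × 0.546 × 1876 MeV/c = 1220 MeV/c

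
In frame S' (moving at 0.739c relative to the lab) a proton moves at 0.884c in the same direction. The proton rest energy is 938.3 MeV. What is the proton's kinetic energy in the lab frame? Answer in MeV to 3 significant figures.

K ≈ 3990 MeV

u_lab = (0.884 + 0.739)/(1 + 0.884×0.739) = 0.981687
γ = 1/√(1 − 0.981687²) = 5.2494
K = (γ − 1)m₀c² = (5.2494 − 1) × 938.3 = 4.2494 × 938.3 = 3990 MeV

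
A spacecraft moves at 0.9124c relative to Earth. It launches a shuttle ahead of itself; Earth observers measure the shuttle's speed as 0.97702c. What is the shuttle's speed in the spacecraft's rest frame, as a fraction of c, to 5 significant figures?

Inverse velocity addition: u' = (u − v)/(1 − uv/c²)
= (0.97702 − 0.9124)/(1 − 0.97702×0.9124) = 0.064620/0.1085670 = 0.59521

u' ≈ 0.59521c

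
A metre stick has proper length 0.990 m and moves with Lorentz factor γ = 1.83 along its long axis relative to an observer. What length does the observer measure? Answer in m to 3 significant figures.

L ≈ 0.541 m

γ = 1.83 (given)
Length contraction: L = L₀/γ = 0.990/1.83 = 0.541 m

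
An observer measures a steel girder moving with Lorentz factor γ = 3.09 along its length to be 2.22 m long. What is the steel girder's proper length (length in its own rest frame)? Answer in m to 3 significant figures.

γ = 3.09 (given)
L₀ = γL = 3.09 × 2.22 = 6.86 m

L₀ ≈ 6.86 m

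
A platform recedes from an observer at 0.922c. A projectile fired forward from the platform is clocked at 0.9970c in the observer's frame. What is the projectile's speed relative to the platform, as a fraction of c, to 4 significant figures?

Inverse velocity addition: u' = (u − v)/(1 − uv/c²)
= (0.9970 − 0.922)/(1 − 0.9970×0.922) = 0.07500/0.0807660 = 0.9286

u' ≈ 0.9286c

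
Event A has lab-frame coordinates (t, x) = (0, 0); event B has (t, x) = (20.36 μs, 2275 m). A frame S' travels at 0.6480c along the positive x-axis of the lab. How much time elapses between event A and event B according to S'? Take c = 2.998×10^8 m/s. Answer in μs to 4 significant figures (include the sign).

Δt' ≈ 20.28 μs

γ = 1/√(1 − 0.6480²) = 1.31296
Δt' = γ(Δt − vΔx/c²) = 1.31296 × (20.36 μs − 0.6480×2275 m / (2.998×10^8 m/s))
= 1.31296 × (15.4427 μs) = 20.28 μs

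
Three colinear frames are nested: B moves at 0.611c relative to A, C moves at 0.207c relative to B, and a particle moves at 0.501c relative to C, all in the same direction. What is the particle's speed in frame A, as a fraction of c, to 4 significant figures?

Compose boost 2: (0.207 + 0.611)/(1 + 0.207×0.611) = 0.8180/1.12648 = 0.726158
Compose boost 3: (0.501 + 0.726158)/(1 + 0.501×0.726158) = 1.22716/1.36381 = 0.8998

u ≈ 0.8998c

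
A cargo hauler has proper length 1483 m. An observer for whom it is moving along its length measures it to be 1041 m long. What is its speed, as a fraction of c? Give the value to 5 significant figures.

β ≈ 0.71222

γ = L₀/L = 1483/1041 = 1.424592
β = √(1 − 1/γ²) = 0.71222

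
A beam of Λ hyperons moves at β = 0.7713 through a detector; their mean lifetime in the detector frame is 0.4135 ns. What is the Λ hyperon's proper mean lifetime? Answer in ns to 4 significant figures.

γ = 1/√(1 − 0.7713²) = 1.57116
Proper time: τ₀ = Δt/γ = 0.4135/1.57116 = 0.2632 ns

τ₀ ≈ 0.2632 ns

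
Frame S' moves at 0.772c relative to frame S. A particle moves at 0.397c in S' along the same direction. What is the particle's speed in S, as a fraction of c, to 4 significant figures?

u ≈ 0.8948c

Relativistic velocity addition: u = (u' + v)/(1 + u'v/c²)
= (0.397 + 0.772)/(1 + 0.397×0.772) = 1.169/1.30648 = 0.8948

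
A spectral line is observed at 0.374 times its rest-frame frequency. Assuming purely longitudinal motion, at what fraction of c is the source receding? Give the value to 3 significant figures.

f_obs/f_src = √((1−β)/(1+β)) = 0.374  ⇒  (1−β)/(1+β) = 0.13988
β = |1 − D²|/(1 + D²) = |1 − 0.13988|/(1 + 0.13988) = 0.755

β ≈ 0.755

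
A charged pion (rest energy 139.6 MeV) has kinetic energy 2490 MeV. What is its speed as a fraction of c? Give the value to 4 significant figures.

β ≈ 0.9986

γ = 1 + K/(m₀c²) = 1 + 2490/139.6 = 18.8367
β = √(1 − 1/γ²) = 0.9986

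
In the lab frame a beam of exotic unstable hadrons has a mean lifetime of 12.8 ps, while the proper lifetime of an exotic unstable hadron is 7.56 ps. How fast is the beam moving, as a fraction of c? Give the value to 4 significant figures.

β ≈ 0.8069

γ = Δt/τ₀ = 12.8/7.56 = 1.69312
β = √(1 − 1/γ²) = √(1 − 1/1.69312²) = 0.8069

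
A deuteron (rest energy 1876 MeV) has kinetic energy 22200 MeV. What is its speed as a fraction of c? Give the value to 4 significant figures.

β ≈ 0.9970

γ = 1 + K/(m₀c²) = 1 + 22200/1876 = 12.8337
β = √(1 − 1/γ²) = 0.9970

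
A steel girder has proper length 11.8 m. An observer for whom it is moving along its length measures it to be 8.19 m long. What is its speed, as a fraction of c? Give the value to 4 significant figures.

β ≈ 0.7199

γ = L₀/L = 11.8/8.19 = 1.44078
β = √(1 − 1/γ²) = 0.7199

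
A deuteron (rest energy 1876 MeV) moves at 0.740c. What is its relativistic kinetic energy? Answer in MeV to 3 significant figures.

γ = 1/√(1 − 0.740²) = 1.4868
K = (γ − 1)m₀c² = (1.4868 − 1) × 1876 MeV = 0.48675 × 1876 MeV = 913 MeV

K ≈ 913 MeV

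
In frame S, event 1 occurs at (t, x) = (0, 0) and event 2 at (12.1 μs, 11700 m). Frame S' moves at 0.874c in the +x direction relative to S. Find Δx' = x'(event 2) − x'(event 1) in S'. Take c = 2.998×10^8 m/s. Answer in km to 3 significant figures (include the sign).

γ = 1/√(1 − 0.874²) = 2.0579
Δx' = γ(Δx − vΔt) = 2.0579 × (11700 m − 0.874×(2.998×10^8 m/s)×12.1×10^-6 s)
= 2.0579 × (8529.5 m) = 17.6 km

Δx' ≈ 17.6 km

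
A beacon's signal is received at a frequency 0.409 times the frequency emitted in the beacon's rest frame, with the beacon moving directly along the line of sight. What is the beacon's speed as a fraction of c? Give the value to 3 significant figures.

f_obs/f_src = √((1−β)/(1+β)) = 0.409  ⇒  (1−β)/(1+β) = 0.16728
β = |1 − D²|/(1 + D²) = |1 − 0.16728|/(1 + 0.16728) = 0.713

β ≈ 0.713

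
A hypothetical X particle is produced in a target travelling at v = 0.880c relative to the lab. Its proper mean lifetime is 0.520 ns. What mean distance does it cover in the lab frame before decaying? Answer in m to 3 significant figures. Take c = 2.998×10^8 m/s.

γ = 1/√(1 − 0.880²) = 2.1054
Dilated lifetime: Δt = γτ₀ = 2.1054 × 0.520 ns = 1.0948 ns
d = vΔt = 0.880c × 1.0948 ns = 2.6382×10^8 m/s × 1.0948×10^-9 s = 0.289 m

d ≈ 0.289 m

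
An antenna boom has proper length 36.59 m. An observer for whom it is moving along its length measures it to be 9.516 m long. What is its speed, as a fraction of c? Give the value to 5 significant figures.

γ = L₀/L = 36.59/9.516 = 3.845103
β = √(1 − 1/γ²) = 0.96559

β ≈ 0.96559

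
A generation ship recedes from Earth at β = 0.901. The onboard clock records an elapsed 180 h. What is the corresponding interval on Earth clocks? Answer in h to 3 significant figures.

Δt ≈ 415 h

γ = 1/√(1 − 0.901²) = 2.3051
Time dilation: Δt = γτ₀ = 2.3051 × 180 h = 415 h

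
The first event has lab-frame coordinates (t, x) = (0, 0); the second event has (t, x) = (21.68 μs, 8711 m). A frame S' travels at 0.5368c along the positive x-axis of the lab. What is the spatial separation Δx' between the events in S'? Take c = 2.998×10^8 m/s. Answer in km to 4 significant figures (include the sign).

γ = 1/√(1 − 0.5368²) = 1.18524
Δx' = γ(Δx − vΔt) = 1.18524 × (8711 m − 0.5368×(2.998×10^8 m/s)×21.68×10^-6 s)
= 1.18524 × (5221.98 m) = 6.189 km

Δx' ≈ 6.189 km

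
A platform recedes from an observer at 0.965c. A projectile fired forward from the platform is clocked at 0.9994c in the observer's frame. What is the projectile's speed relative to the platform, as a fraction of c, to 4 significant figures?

u' ≈ 0.9669c

Inverse velocity addition: u' = (u − v)/(1 − uv/c²)
= (0.9994 − 0.965)/(1 − 0.9994×0.965) = 0.03440/0.0355790 = 0.9669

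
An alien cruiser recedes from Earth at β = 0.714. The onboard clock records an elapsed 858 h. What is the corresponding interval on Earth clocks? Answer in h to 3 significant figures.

Δt ≈ 1230 h

γ = 1/√(1 − 0.714²) = 1.4283
Time dilation: Δt = γτ₀ = 1.4283 × 858 h = 1230 h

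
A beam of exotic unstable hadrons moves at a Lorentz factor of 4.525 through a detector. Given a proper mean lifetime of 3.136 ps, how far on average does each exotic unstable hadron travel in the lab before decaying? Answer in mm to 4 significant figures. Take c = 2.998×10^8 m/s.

d ≈ 4.149 mm

β = √(1 − 1/γ²) = √(1 − 1/4.525²) = 0.975275
Dilated lifetime: Δt = γτ₀ = 4.525 × 3.136 ps = 14.1904 ps
d = vΔt = 0.975275c × 14.1904 ps = 2.92387×10^8 m/s × 1.41904×10^-11 s = 4.149 mm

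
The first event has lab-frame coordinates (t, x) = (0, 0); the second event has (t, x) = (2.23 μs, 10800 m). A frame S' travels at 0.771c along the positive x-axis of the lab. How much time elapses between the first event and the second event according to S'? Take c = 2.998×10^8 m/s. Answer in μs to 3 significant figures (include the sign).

Δt' ≈ -40.1 μs

γ = 1/√(1 − 0.771²) = 1.5703
Δt' = γ(Δt − vΔx/c²) = 1.5703 × (2.23 μs − 0.771×10800 m / (2.998×10^8 m/s))
= 1.5703 × (-25.545 μs) = -40.1 μs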